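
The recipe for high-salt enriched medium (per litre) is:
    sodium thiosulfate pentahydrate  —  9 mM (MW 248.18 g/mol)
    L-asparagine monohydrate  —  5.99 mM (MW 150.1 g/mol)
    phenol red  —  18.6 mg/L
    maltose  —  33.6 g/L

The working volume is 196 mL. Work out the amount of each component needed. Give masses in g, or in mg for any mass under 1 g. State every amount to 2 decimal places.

Target volume = 196 mL = 0.196 L.
sodium thiosulfate pentahydrate: 9 mmol/L × 248.18 mg/mmol × 0.196 L = 437.79 mg
L-asparagine monohydrate: 5.99 mmol/L × 150.1 mg/mmol × 0.196 L = 176.22 mg
phenol red: 18.6 mg/L × 0.196 L = 3.65 mg
maltose: 33.6 g/L × 0.196 L = 6.59 g

sodium thiosulfate pentahydrate 437.79 mg; L-asparagine monohydrate 176.22 mg; phenol red 3.65 mg; maltose 6.59 g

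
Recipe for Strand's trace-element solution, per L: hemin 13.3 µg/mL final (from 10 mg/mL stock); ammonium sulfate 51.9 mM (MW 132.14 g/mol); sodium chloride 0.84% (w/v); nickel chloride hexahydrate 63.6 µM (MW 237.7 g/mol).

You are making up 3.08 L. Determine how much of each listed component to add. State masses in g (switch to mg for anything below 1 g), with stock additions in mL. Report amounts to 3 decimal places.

Working volume: 3.08 L.
hemin: dilute stock: 13.3 µg/mL × 3080 mL ÷ 10000 µg/mL = 4.096 mL
ammonium sulfate: 51.9 mmol/L × 132.14 g/mol × 3.08 L ÷ 1000 = 21.123 g
sodium chloride: 0.84 g per 100 mL × 3080 mL ÷ 100 = 25.872 g
nickel chloride hexahydrate: 63.6 µmol/L × 237.7 g/mol × 3.08 L ÷ 1000 = 46.563 mg

hemin 4.096 mL; ammonium sulfate 21.123 g; sodium chloride 25.872 g; nickel chloride hexahydrate 46.563 mg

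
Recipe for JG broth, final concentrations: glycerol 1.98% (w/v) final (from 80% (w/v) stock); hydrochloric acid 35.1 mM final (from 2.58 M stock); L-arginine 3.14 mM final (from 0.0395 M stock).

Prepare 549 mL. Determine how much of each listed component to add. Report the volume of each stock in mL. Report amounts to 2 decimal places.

glycerol 13.59 mL; hydrochloric acid 7.47 mL; L-arginine 43.64 mL

Target volume = 549 mL = 0.549 L.
glycerol: V = C2·V2/C1 = 1.98% ÷ 80% × 549 mL = 13.59 mL
hydrochloric acid: C1V1 = C2V2 → 35.1 mM × 549 mL ÷ 2580 mM = 7.47 mL
L-arginine: V = C2·V2/C1 = 3.14 mM × 549 mL ÷ 39.5 mM = 43.64 mL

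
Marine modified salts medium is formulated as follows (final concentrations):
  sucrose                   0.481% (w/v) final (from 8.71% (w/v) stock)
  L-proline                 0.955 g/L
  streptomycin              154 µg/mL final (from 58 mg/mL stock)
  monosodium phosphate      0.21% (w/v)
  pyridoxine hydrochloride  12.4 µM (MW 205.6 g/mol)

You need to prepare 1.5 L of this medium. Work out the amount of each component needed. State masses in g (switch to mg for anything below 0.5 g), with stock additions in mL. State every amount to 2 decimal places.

Working volume: 1.5 L.
sucrose: C1V1 = C2V2 → 0.481% ÷ 8.71% × 1500 mL = 82.84 mL
L-proline: 0.955 g/L × 1.5 L = 1.43 g
streptomycin: C1V1 = C2V2 → 154 µg/mL × 1500 mL ÷ 58000 µg/mL = 3.98 mL
monosodium phosphate: 0.21% w/v = 2.1 g/L → 2.1 × 1.5 L = 3.15 g
pyridoxine hydrochloride: 12.4 µmol/L × 205.6 g/mol × 1.5 L ÷ 1000 = 3.82 mg

sucrose 82.84 mL; L-proline 1.43 g; streptomycin 3.98 mL; monosodium phosphate 3.15 g; pyridoxine hydrochloride 3.82 mg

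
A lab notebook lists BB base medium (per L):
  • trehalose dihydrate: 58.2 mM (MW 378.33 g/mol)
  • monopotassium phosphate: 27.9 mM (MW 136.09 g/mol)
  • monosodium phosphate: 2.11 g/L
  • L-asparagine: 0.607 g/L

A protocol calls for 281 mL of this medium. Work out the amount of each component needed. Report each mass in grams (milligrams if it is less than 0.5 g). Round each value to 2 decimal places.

Working volume: 281 mL = 0.281 L.
trehalose dihydrate: 58.2 mmol/L × 378.33 g/mol × 0.281 L ÷ 1000 = 6.19 g
monopotassium phosphate: 27.9 mmol/L × 136.09 g/mol × 0.281 L ÷ 1000 = 1.07 g
monosodium phosphate: 2.11 g/L × 0.281 L = 0.59 g
L-asparagine: 0.607 g/L × 0.281 L = 0.170567 g = 170.57 mg

trehalose dihydrate 6.19 g; monopotassium phosphate 1.07 g; monosodium phosphate 0.59 g; L-asparagine 170.57 mg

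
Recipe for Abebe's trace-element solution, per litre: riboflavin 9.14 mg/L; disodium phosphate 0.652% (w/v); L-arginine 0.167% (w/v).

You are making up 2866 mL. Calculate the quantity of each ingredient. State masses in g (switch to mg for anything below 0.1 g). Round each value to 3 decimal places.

riboflavin 26.195 mg; disodium phosphate 18.686 g; L-arginine 4.786 g

Scale factor relative to 1 L: 2.866.
riboflavin: 9.14 mg/L × 2.866 L = 26.195 mg
disodium phosphate: 0.652% w/v = 6.52 g/L → 6.52 × 2.866 L = 18.686 g
L-arginine: 0.167% w/v = 1.67 g/L → 1.67 × 2.866 L = 4.786 g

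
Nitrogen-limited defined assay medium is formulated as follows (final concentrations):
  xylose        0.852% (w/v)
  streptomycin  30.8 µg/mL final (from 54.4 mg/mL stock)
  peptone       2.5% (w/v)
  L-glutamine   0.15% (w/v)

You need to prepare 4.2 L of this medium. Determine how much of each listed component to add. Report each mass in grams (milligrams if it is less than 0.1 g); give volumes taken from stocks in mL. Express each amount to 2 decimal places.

Scale factor relative to 1 L: 4.2.
xylose: 0.852% w/v = 8.52 g/L → 8.52 × 4.2 L = 35.78 g
streptomycin: C1V1 = C2V2 → 30.8 µg/mL × 4200 mL ÷ 54400 µg/mL = 2.38 mL
peptone: 2.5 g per 100 mL × 4200 mL ÷ 100 = 105.00 g
L-glutamine: 0.15 g per 100 mL × 4200 mL ÷ 100 = 6.30 g

xylose 35.78 g; streptomycin 2.38 mL; peptone 105.00 g; L-glutamine 6.30 g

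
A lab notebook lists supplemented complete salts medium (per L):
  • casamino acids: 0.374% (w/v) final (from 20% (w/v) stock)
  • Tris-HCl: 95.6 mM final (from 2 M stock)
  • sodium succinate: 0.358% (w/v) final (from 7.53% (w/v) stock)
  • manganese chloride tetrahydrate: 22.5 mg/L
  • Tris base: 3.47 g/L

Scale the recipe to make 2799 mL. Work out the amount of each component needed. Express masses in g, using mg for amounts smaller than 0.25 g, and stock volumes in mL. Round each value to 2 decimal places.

casamino acids 52.34 mL; Tris-HCl 133.79 mL; sodium succinate 133.07 mL; manganese chloride tetrahydrate 62.98 mg; Tris base 9.71 g

Working volume: 2799 mL = 2.799 L.
casamino acids: dilute stock: 0.374% ÷ 20% × 2799 mL = 52.34 mL
Tris-HCl: C1V1 = C2V2 → 95.6 mM × 2799 mL ÷ 2000 mM = 133.79 mL
sodium succinate: C1V1 = C2V2 → 0.358% ÷ 7.53% × 2799 mL = 133.07 mL
manganese chloride tetrahydrate: 22.5 mg/L × 2.799 L = 62.98 mg
Tris base: 3.47 g/L × 2.799 L = 9.71 g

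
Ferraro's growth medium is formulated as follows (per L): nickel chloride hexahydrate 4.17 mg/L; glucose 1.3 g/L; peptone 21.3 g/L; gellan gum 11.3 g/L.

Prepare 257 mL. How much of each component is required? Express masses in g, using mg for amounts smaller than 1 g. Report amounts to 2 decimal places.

nickel chloride hexahydrate 1.07 mg; glucose 334.10 mg; peptone 5.47 g; gellan gum 2.90 g

Target volume = 257 mL = 0.257 L.
nickel chloride hexahydrate: 4.17 mg/L × 0.257 L = 1.07 mg
glucose: 1.3 g/L × 0.257 L = 0.3341 g = 334.10 mg
peptone: 21.3 g/L × 0.257 L = 5.47 g
gellan gum: 11.3 g/L × 0.257 L = 2.90 g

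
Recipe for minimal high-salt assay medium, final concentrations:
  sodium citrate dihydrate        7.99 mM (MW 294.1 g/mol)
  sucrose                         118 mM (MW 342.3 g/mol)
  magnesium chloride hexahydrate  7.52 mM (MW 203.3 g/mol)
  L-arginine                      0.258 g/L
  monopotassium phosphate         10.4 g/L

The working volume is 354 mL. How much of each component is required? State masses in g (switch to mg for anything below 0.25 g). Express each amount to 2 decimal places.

sodium citrate dihydrate 0.83 g; sucrose 14.30 g; magnesium chloride hexahydrate 0.54 g; L-arginine 91.33 mg; monopotassium phosphate 3.68 g

Target volume = 354 mL = 0.354 L.
sodium citrate dihydrate: 7.99 mmol/L × 294.1 g/mol × 0.354 L ÷ 1000 = 0.83 g
sucrose: 118 mmol/L × 342.3 g/mol × 0.354 L ÷ 1000 = 14.30 g
magnesium chloride hexahydrate: 7.52 mmol/L × 203.3 g/mol × 0.354 L ÷ 1000 = 0.54 g
L-arginine: 0.258 g/L × 0.354 L = 0.091332 g = 91.33 mg
monopotassium phosphate: 10.4 g/L × 0.354 L = 3.68 g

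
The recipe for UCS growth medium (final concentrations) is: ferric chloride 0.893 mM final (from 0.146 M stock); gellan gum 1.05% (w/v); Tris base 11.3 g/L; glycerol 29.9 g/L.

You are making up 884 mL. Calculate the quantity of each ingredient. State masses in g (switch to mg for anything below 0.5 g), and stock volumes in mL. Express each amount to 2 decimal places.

ferric chloride 5.41 mL; gellan gum 9.28 g; Tris base 9.99 g; glycerol 26.43 g

Scale factor relative to 1 L: 0.884.
ferric chloride: V = C2·V2/C1 = 0.893 mM × 884 mL ÷ 146 mM = 5.41 mL
gellan gum: 1.05% w/v = 10.5 g/L → 10.5 × 0.884 L = 9.28 g
Tris base: 11.3 g/L × 0.884 L = 9.99 g
glycerol: 29.9 g/L × 0.884 L = 26.43 g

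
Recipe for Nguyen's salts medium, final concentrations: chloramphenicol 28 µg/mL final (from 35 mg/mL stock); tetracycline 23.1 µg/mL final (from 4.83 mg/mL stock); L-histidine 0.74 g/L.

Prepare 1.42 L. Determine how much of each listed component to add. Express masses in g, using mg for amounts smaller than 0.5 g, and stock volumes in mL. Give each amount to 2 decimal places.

chloramphenicol 1.14 mL; tetracycline 6.79 mL; L-histidine 1.05 g

Working volume: 1.42 L.
chloramphenicol: V = C2·V2/C1 = 28 µg/mL × 1420 mL ÷ 35000 µg/mL = 1.14 mL
tetracycline: V = C2·V2/C1 = 23.1 µg/mL × 1420 mL ÷ 4830 µg/mL = 6.79 mL
L-histidine: 0.74 g/L × 1.42 L = 1.05 g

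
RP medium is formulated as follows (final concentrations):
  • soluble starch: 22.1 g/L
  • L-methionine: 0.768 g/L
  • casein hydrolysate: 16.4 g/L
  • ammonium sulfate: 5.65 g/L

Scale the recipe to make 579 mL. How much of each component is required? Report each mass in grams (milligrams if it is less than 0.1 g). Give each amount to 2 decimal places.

soluble starch 12.80 g; L-methionine 0.44 g; casein hydrolysate 9.50 g; ammonium sulfate 3.27 g

Scale factor relative to 1 L: 0.579.
soluble starch: 22.1 g/L × 0.579 L = 12.80 g
L-methionine: 0.768 g/L × 0.579 L = 0.44 g
casein hydrolysate: 16.4 g/L × 0.579 L = 9.50 g
ammonium sulfate: 5.65 g/L × 0.579 L = 3.27 g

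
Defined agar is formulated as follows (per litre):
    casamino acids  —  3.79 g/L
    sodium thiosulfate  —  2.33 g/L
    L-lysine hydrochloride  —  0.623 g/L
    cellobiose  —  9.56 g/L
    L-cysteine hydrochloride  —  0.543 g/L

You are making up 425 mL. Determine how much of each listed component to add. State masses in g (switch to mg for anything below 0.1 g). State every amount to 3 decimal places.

casamino acids 1.611 g; sodium thiosulfate 0.990 g; L-lysine hydrochloride 0.265 g; cellobiose 4.063 g; L-cysteine hydrochloride 0.231 g

Scale factor relative to 1 L: 0.425.
casamino acids: 3.79 g/L × 0.425 L = 1.611 g
sodium thiosulfate: 2.33 g/L × 0.425 L = 0.990 g
L-lysine hydrochloride: 0.623 g/L × 0.425 L = 0.265 g
cellobiose: 9.56 g/L × 0.425 L = 4.063 g
L-cysteine hydrochloride: 0.543 g/L × 0.425 L = 0.231 g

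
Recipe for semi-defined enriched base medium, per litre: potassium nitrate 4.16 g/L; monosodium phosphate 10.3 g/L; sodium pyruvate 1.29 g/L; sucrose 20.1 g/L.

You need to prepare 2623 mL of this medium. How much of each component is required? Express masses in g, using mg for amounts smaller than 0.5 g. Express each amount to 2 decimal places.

Scale factor relative to 1 L: 2.623.
potassium nitrate: 4.16 g/L × 2.623 L = 10.91 g
monosodium phosphate: 10.3 g/L × 2.623 L = 27.02 g
sodium pyruvate: 1.29 g/L × 2.623 L = 3.38 g
sucrose: 20.1 g/L × 2.623 L = 52.72 g

potassium nitrate 10.91 g; monosodium phosphate 27.02 g; sodium pyruvate 3.38 g; sucrose 52.72 g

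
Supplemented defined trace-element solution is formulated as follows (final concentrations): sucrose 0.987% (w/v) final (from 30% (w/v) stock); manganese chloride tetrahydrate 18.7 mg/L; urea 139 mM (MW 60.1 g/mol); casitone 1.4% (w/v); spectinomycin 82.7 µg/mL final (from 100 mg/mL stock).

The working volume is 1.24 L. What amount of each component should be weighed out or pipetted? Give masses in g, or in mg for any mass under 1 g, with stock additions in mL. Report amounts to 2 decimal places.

Scale factor relative to 1 L: 1.24.
sucrose: V = C2·V2/C1 = 0.987% ÷ 30% × 1240 mL = 40.80 mL
manganese chloride tetrahydrate: 18.7 mg/L × 1.24 L = 23.19 mg
urea: 139 mmol/L × 60.1 g/mol × 1.24 L ÷ 1000 = 10.36 g
casitone: 1.4 g per 100 mL × 1240 mL ÷ 100 = 17.36 g
spectinomycin: V = C2·V2/C1 = 82.7 µg/mL × 1240 mL ÷ 100000 µg/mL = 1.03 mL

sucrose 40.80 mL; manganese chloride tetrahydrate 23.19 mg; urea 10.36 g; casitone 17.36 g; spectinomycin 1.03 mL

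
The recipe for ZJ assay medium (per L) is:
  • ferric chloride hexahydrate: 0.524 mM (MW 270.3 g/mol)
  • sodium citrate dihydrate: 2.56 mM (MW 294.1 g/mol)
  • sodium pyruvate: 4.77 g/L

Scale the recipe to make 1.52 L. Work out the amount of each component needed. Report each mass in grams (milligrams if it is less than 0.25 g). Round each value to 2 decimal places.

ferric chloride hexahydrate 215.29 mg; sodium citrate dihydrate 1.14 g; sodium pyruvate 7.25 g

Working volume: 1.52 L.
ferric chloride hexahydrate: 0.524 mmol/L × 270.3 mg/mmol × 1.52 L = 215.29 mg
sodium citrate dihydrate: 2.56 mmol/L × 294.1 g/mol × 1.52 L ÷ 1000 = 1.14 g
sodium pyruvate: 4.77 g/L × 1.52 L = 7.25 g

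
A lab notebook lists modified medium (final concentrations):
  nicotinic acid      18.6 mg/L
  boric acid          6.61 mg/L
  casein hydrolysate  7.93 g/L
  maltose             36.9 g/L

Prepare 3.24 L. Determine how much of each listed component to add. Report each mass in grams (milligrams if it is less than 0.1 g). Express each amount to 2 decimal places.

Scale factor relative to 1 L: 3.24.
nicotinic acid: 18.6 mg/L × 3.24 L = 60.26 mg
boric acid: 6.61 mg/L × 3.24 L = 21.42 mg
casein hydrolysate: 7.93 g/L × 3.24 L = 25.69 g
maltose: 36.9 g/L × 3.24 L = 119.56 g

nicotinic acid 60.26 mg; boric acid 21.42 mg; casein hydrolysate 25.69 g; maltose 119.56 g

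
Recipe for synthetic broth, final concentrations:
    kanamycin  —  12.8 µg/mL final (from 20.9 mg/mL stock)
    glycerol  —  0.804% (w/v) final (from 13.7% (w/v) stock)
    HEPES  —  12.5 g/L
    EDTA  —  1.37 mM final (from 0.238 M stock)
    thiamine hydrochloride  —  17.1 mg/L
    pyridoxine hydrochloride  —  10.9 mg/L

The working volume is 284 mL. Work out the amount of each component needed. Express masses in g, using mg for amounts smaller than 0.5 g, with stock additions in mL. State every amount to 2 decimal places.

kanamycin 0.17 mL; glycerol 16.67 mL; HEPES 3.55 g; EDTA 1.63 mL; thiamine hydrochloride 4.86 mg; pyridoxine hydrochloride 3.10 mg

Target volume = 284 mL = 0.284 L.
kanamycin: dilute stock: 12.8 µg/mL × 284 mL ÷ 20900 µg/mL = 0.17 mL
glycerol: dilute stock: 0.804% ÷ 13.7% × 284 mL = 16.67 mL
HEPES: 12.5 g/L × 0.284 L = 3.55 g
EDTA: V = C2·V2/C1 = 1.37 mM × 284 mL ÷ 238 mM = 1.63 mL
thiamine hydrochloride: 17.1 mg/L × 0.284 L = 4.86 mg
pyridoxine hydrochloride: 10.9 mg/L × 0.284 L = 3.10 mg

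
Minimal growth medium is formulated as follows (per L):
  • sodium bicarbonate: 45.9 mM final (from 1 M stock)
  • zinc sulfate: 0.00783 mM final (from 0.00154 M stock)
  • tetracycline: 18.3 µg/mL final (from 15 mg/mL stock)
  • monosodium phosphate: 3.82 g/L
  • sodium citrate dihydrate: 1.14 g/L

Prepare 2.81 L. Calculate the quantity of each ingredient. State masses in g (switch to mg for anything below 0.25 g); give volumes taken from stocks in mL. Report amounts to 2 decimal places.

Scale factor relative to 1 L: 2.81.
sodium bicarbonate: dilute stock: 45.9 mM × 2810 mL ÷ 1000 mM = 128.98 mL
zinc sulfate: dilute stock: 0.00783 mM × 2810 mL ÷ 1.54 mM = 14.29 mL
tetracycline: V = C2·V2/C1 = 18.3 µg/mL × 2810 mL ÷ 15000 µg/mL = 3.43 mL
monosodium phosphate: 3.82 g/L × 2.81 L = 10.73 g
sodium citrate dihydrate: 1.14 g/L × 2.81 L = 3.20 g

sodium bicarbonate 128.98 mL; zinc sulfate 14.29 mL; tetracycline 3.43 mL; monosodium phosphate 10.73 g; sodium citrate dihydrate 3.20 g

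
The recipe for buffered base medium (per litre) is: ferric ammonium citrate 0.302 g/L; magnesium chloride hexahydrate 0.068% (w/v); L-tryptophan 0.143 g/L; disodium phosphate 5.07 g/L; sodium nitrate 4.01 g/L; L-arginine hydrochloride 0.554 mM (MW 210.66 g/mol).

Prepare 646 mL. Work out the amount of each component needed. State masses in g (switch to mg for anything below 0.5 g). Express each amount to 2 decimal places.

Target volume = 646 mL = 0.646 L.
ferric ammonium citrate: 0.302 g/L × 0.646 L = 0.195092 g = 195.09 mg
magnesium chloride hexahydrate: 0.068% w/v = 0.68 g/L → 0.68 × 0.646 L = 0.43928 g = 439.28 mg
L-tryptophan: 0.143 g/L × 0.646 L = 0.092378 g = 92.38 mg
disodium phosphate: 5.07 g/L × 0.646 L = 3.28 g
sodium nitrate: 4.01 g/L × 0.646 L = 2.59 g
L-arginine hydrochloride: 0.554 mmol/L × 210.66 mg/mmol × 0.646 L = 75.39 mg

ferric ammonium citrate 195.09 mg; magnesium chloride hexahydrate 439.28 mg; L-tryptophan 92.38 mg; disodium phosphate 3.28 g; sodium nitrate 2.59 g; L-arginine hydrochloride 75.39 mg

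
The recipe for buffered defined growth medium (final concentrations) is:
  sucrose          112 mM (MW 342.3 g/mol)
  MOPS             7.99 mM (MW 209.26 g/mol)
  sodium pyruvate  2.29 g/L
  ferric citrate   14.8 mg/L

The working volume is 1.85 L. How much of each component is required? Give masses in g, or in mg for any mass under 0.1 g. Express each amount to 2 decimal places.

sucrose 70.92 g; MOPS 3.09 g; sodium pyruvate 4.24 g; ferric citrate 27.38 mg

Scale factor relative to 1 L: 1.85.
sucrose: 112 mmol/L × 342.3 g/mol × 1.85 L ÷ 1000 = 70.92 g
MOPS: 7.99 mmol/L × 209.26 g/mol × 1.85 L ÷ 1000 = 3.09 g
sodium pyruvate: 2.29 g/L × 1.85 L = 4.24 g
ferric citrate: 14.8 mg/L × 1.85 L = 27.38 mg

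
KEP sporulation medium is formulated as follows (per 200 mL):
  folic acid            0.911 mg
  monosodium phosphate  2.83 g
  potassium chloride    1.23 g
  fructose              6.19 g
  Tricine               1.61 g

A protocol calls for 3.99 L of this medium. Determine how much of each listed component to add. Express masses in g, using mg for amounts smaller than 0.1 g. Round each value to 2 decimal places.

folic acid 18.17 mg; monosodium phosphate 56.46 g; potassium chloride 24.54 g; fructose 123.49 g; Tricine 32.12 g

Ratio of target to recipe volume: 3990 / 200 = 19.95.
folic acid: 0.911 mg × (3990 mL / 200 mL) = 18.17 mg
monosodium phosphate: 2.83 g × (3990 mL / 200 mL) = 56.46 g
potassium chloride: 1.23 g × (3990 mL / 200 mL) = 24.54 g
fructose: 6.19 g × (3990 mL / 200 mL) = 123.49 g
Tricine: 1.61 g × (3990 mL / 200 mL) = 32.12 g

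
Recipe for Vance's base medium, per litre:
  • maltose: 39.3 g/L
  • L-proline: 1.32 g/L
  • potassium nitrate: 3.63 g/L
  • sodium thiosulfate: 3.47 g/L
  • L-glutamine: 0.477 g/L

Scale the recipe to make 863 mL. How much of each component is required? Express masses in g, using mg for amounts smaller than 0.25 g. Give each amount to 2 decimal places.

Working volume: 863 mL = 0.863 L.
maltose: 39.3 g/L × 0.863 L = 33.92 g
L-proline: 1.32 g/L × 0.863 L = 1.14 g
potassium nitrate: 3.63 g/L × 0.863 L = 3.13 g
sodium thiosulfate: 3.47 g/L × 0.863 L = 2.99 g
L-glutamine: 0.477 g/L × 0.863 L = 0.41 g

maltose 33.92 g; L-proline 1.14 g; potassium nitrate 3.13 g; sodium thiosulfate 2.99 g; L-glutamine 0.41 g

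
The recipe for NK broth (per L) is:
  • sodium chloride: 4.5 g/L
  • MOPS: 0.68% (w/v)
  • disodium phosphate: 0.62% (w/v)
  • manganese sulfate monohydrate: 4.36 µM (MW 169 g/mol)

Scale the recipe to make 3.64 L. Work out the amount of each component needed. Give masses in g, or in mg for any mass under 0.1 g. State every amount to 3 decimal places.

Working volume: 3.64 L.
sodium chloride: 4.5 g/L × 3.64 L = 16.380 g
MOPS: 0.68% w/v = 6.8 g/L → 6.8 × 3.64 L = 24.752 g
disodium phosphate: 0.62 g per 100 mL × 3640 mL ÷ 100 = 22.568 g
manganese sulfate monohydrate: 4.36 µmol/L × 169 g/mol × 3.64 L ÷ 1000 = 2.682 mg

sodium chloride 16.380 g; MOPS 24.752 g; disodium phosphate 22.568 g; manganese sulfate monohydrate 2.682 mg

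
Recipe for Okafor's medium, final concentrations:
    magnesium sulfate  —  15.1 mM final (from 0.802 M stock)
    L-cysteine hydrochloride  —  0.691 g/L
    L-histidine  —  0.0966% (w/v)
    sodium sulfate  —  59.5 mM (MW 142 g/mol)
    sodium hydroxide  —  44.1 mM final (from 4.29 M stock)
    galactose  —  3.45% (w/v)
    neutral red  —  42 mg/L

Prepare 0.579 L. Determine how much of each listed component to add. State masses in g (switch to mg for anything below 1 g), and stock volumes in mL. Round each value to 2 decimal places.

magnesium sulfate 10.90 mL; L-cysteine hydrochloride 400.09 mg; L-histidine 559.31 mg; sodium sulfate 4.89 g; sodium hydroxide 5.95 mL; galactose 19.98 g; neutral red 24.32 mg

Scale factor relative to 1 L: 0.579.
magnesium sulfate: dilute stock: 15.1 mM × 579 mL ÷ 802 mM = 10.90 mL
L-cysteine hydrochloride: 0.691 g/L × 0.579 L = 0.400089 g = 400.09 mg
L-histidine: 0.0966% w/v = 0.966 g/L → 0.966 × 0.579 L = 0.559314 g = 559.31 mg
sodium sulfate: 59.5 mmol/L × 142 g/mol × 0.579 L ÷ 1000 = 4.89 g
sodium hydroxide: dilute stock: 44.1 mM × 579 mL ÷ 4290 mM = 5.95 mL
galactose: 3.45% w/v = 34.5 g/L → 34.5 × 0.579 L = 19.98 g
neutral red: 42 mg/L × 0.579 L = 24.32 mg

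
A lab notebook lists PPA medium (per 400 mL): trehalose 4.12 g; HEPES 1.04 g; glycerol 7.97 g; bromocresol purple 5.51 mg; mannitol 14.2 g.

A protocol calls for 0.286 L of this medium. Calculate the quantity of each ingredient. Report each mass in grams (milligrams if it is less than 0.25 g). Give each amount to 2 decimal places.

trehalose 2.95 g; HEPES 0.74 g; glycerol 5.70 g; bromocresol purple 3.94 mg; mannitol 10.15 g

Ratio of target to recipe volume: 286 / 400 = 0.715.
trehalose: 4.12 g × (286 mL / 400 mL) = 2.95 g
HEPES: 1.04 g × (286 mL / 400 mL) = 0.74 g
glycerol: 7.97 g × (286 mL / 400 mL) = 5.70 g
bromocresol purple: 5.51 mg × (286 mL / 400 mL) = 3.94 mg
mannitol: 14.2 g × (286 mL / 400 mL) = 10.15 g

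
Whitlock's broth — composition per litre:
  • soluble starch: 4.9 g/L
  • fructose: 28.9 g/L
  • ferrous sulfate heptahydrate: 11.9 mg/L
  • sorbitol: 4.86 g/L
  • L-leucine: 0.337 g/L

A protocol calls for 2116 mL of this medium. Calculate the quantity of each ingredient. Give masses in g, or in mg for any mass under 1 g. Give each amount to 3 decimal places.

soluble starch 10.368 g; fructose 61.152 g; ferrous sulfate heptahydrate 25.180 mg; sorbitol 10.284 g; L-leucine 713.092 mg

Target volume = 2116 mL = 2.116 L.
soluble starch: 4.9 g/L × 2.116 L = 10.368 g
fructose: 28.9 g/L × 2.116 L = 61.152 g
ferrous sulfate heptahydrate: 11.9 mg/L × 2.116 L = 25.180 mg
sorbitol: 4.86 g/L × 2.116 L = 10.284 g
L-leucine: 0.337 g/L × 2.116 L = 0.713092 g = 713.092 mg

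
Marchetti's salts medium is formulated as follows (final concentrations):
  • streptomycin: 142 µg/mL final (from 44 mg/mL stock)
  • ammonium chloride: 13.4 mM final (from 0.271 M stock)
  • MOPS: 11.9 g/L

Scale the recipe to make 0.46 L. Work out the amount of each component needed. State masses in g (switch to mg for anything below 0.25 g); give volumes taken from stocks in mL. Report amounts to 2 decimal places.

streptomycin 1.48 mL; ammonium chloride 22.75 mL; MOPS 5.47 g

Working volume: 0.46 L.
streptomycin: dilute stock: 142 µg/mL × 460 mL ÷ 44000 µg/mL = 1.48 mL
ammonium chloride: C1V1 = C2V2 → 13.4 mM × 460 mL ÷ 271 mM = 22.75 mL
MOPS: 11.9 g/L × 0.46 L = 5.47 g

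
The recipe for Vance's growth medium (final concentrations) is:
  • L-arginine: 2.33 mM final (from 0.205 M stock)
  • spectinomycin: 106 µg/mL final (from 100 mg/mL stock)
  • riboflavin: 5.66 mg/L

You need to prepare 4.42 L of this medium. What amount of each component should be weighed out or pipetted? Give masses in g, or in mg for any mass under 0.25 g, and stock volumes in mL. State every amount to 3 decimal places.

Working volume: 4.42 L.
L-arginine: C1V1 = C2V2 → 2.33 mM × 4420 mL ÷ 205 mM = 50.237 mL
spectinomycin: dilute stock: 106 µg/mL × 4420 mL ÷ 100000 µg/mL = 4.685 mL
riboflavin: 5.66 mg/L × 4.42 L = 25.017 mg

L-arginine 50.237 mL; spectinomycin 4.685 mL; riboflavin 25.017 mg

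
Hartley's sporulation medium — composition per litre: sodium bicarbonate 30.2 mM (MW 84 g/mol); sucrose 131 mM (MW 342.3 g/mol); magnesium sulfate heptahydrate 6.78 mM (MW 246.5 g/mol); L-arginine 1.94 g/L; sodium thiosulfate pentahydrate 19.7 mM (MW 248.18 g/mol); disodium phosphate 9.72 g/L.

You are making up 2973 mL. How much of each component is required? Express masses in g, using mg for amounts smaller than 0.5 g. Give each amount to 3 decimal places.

sodium bicarbonate 7.542 g; sucrose 133.313 g; magnesium sulfate heptahydrate 4.969 g; L-arginine 5.768 g; sodium thiosulfate pentahydrate 14.535 g; disodium phosphate 28.898 g

Target volume = 2973 mL = 2.973 L.
sodium bicarbonate: 30.2 mmol/L × 84 g/mol × 2.973 L ÷ 1000 = 7.542 g
sucrose: 131 mmol/L × 342.3 g/mol × 2.973 L ÷ 1000 = 133.313 g
magnesium sulfate heptahydrate: 6.78 mmol/L × 246.5 g/mol × 2.973 L ÷ 1000 = 4.969 g
L-arginine: 1.94 g/L × 2.973 L = 5.768 g
sodium thiosulfate pentahydrate: 19.7 mmol/L × 248.18 g/mol × 2.973 L ÷ 1000 = 14.535 g
disodium phosphate: 9.72 g/L × 2.973 L = 28.898 g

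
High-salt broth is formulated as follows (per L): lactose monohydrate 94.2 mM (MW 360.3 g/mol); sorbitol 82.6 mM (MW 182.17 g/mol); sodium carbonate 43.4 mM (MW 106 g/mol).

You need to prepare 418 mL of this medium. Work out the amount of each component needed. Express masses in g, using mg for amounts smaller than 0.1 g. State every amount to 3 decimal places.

lactose monohydrate 14.187 g; sorbitol 6.290 g; sodium carbonate 1.923 g

Working volume: 418 mL = 0.418 L.
lactose monohydrate: 94.2 mmol/L × 360.3 g/mol × 0.418 L ÷ 1000 = 14.187 g
sorbitol: 82.6 mmol/L × 182.17 g/mol × 0.418 L ÷ 1000 = 6.290 g
sodium carbonate: 43.4 mmol/L × 106 g/mol × 0.418 L ÷ 1000 = 1.923 g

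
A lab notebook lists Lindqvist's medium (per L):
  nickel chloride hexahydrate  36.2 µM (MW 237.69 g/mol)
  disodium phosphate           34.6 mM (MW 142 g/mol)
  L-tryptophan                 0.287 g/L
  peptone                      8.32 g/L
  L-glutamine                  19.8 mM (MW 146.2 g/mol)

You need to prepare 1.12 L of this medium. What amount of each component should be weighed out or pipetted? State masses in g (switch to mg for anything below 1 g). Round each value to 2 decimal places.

nickel chloride hexahydrate 9.64 mg; disodium phosphate 5.50 g; L-tryptophan 321.44 mg; peptone 9.32 g; L-glutamine 3.24 g

Working volume: 1.12 L.
nickel chloride hexahydrate: 36.2 µmol/L × 237.69 g/mol × 1.12 L ÷ 1000 = 9.64 mg
disodium phosphate: 34.6 mmol/L × 142 g/mol × 1.12 L ÷ 1000 = 5.50 g
L-tryptophan: 0.287 g/L × 1.12 L = 0.32144 g = 321.44 mg
peptone: 8.32 g/L × 1.12 L = 9.32 g
L-glutamine: 19.8 mmol/L × 146.2 g/mol × 1.12 L ÷ 1000 = 3.24 g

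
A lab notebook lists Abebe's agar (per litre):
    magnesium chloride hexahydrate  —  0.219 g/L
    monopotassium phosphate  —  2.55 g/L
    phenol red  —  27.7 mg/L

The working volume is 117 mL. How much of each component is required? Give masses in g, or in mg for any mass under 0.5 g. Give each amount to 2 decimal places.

Scale factor relative to 1 L: 0.117.
magnesium chloride hexahydrate: 0.219 g/L × 0.117 L = 0.025623 g = 25.62 mg
monopotassium phosphate: 2.55 g/L × 0.117 L = 0.29835 g = 298.35 mg
phenol red: 27.7 mg/L × 0.117 L = 3.24 mg

magnesium chloride hexahydrate 25.62 mg; monopotassium phosphate 298.35 mg; phenol red 3.24 mg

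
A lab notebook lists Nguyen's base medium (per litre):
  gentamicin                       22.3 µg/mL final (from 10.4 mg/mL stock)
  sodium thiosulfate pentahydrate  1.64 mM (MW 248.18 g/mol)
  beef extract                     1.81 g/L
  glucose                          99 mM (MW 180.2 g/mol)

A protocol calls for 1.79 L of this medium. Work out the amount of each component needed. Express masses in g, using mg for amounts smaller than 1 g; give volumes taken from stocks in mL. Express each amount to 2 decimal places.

Scale factor relative to 1 L: 1.79.
gentamicin: C1V1 = C2V2 → 22.3 µg/mL × 1790 mL ÷ 10400 µg/mL = 3.84 mL
sodium thiosulfate pentahydrate: 1.64 mmol/L × 248.18 mg/mmol × 1.79 L = 728.56 mg
beef extract: 1.81 g/L × 1.79 L = 3.24 g
glucose: 99 mmol/L × 180.2 g/mol × 1.79 L ÷ 1000 = 31.93 g

gentamicin 3.84 mL; sodium thiosulfate pentahydrate 728.56 mg; beef extract 3.24 g; glucose 31.93 g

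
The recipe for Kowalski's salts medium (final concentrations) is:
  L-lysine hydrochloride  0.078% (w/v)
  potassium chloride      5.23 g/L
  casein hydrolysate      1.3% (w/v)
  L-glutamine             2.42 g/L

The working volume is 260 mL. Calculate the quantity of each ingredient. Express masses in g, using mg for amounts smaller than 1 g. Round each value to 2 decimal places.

L-lysine hydrochloride 202.80 mg; potassium chloride 1.36 g; casein hydrolysate 3.38 g; L-glutamine 629.20 mg

Scale factor relative to 1 L: 0.26.
L-lysine hydrochloride: 0.078% w/v = 0.78 g/L → 0.78 × 0.26 L = 0.2028 g = 202.80 mg
potassium chloride: 5.23 g/L × 0.26 L = 1.36 g
casein hydrolysate: 1.3 g per 100 mL × 260 mL ÷ 100 = 3.38 g
L-glutamine: 2.42 g/L × 0.26 L = 0.6292 g = 629.20 mg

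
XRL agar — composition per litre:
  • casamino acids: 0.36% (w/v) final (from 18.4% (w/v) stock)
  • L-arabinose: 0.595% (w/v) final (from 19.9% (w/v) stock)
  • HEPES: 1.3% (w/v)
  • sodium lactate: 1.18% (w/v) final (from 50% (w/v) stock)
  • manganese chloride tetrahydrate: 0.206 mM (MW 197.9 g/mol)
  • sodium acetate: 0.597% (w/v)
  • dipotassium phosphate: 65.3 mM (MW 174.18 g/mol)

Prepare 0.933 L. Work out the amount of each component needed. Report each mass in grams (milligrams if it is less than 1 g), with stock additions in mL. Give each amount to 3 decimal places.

casamino acids 18.254 mL; L-arabinose 27.896 mL; HEPES 12.129 g; sodium lactate 22.019 mL; manganese chloride tetrahydrate 38.036 mg; sodium acetate 5.570 g; dipotassium phosphate 10.612 g

Scale factor relative to 1 L: 0.933.
casamino acids: dilute stock: 0.36% ÷ 18.4% × 933 mL = 18.254 mL
L-arabinose: V = C2·V2/C1 = 0.595% ÷ 19.9% × 933 mL = 27.896 mL
HEPES: 1.3 g per 100 mL × 933 mL ÷ 100 = 12.129 g
sodium lactate: dilute stock: 1.18% ÷ 50% × 933 mL = 22.019 mL
manganese chloride tetrahydrate: 0.206 mmol/L × 197.9 mg/mmol × 0.933 L = 38.036 mg
sodium acetate: 0.597% w/v = 5.97 g/L → 5.97 × 0.933 L = 5.570 g
dipotassium phosphate: 65.3 mmol/L × 174.18 g/mol × 0.933 L ÷ 1000 = 10.612 g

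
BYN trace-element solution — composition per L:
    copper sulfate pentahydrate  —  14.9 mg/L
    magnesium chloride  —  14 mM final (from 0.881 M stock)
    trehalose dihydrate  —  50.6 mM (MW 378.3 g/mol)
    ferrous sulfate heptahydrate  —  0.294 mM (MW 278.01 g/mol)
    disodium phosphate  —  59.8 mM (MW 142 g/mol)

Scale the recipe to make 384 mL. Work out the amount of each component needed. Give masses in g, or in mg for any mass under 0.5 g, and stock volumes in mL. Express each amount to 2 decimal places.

Working volume: 384 mL = 0.384 L.
copper sulfate pentahydrate: 14.9 mg/L × 0.384 L = 5.72 mg
magnesium chloride: C1V1 = C2V2 → 14 mM × 384 mL ÷ 881 mM = 6.10 mL
trehalose dihydrate: 50.6 mmol/L × 378.3 g/mol × 0.384 L ÷ 1000 = 7.35 g
ferrous sulfate heptahydrate: 0.294 mmol/L × 278.01 mg/mmol × 0.384 L = 31.39 mg
disodium phosphate: 59.8 mmol/L × 142 g/mol × 0.384 L ÷ 1000 = 3.26 g

copper sulfate pentahydrate 5.72 mg; magnesium chloride 6.10 mL; trehalose dihydrate 7.35 g; ferrous sulfate heptahydrate 31.39 mg; disodium phosphate 3.26 g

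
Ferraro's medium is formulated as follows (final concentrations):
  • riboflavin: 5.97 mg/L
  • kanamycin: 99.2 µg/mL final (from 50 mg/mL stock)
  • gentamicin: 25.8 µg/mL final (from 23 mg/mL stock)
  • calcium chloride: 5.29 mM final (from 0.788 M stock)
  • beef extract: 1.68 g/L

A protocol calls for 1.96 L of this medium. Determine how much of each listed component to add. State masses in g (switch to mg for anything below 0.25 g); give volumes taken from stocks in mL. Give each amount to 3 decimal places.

riboflavin 11.701 mg; kanamycin 3.889 mL; gentamicin 2.199 mL; calcium chloride 13.158 mL; beef extract 3.293 g

Working volume: 1.96 L.
riboflavin: 5.97 mg/L × 1.96 L = 11.701 mg
kanamycin: C1V1 = C2V2 → 99.2 µg/mL × 1960 mL ÷ 50000 µg/mL = 3.889 mL
gentamicin: C1V1 = C2V2 → 25.8 µg/mL × 1960 mL ÷ 23000 µg/mL = 2.199 mL
calcium chloride: V = C2·V2/C1 = 5.29 mM × 1960 mL ÷ 788 mM = 13.158 mL
beef extract: 1.68 g/L × 1.96 L = 3.293 g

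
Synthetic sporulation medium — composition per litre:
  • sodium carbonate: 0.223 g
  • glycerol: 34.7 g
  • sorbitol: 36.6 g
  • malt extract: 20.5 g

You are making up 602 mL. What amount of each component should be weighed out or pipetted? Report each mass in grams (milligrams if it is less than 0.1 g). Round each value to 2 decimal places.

Ratio of target to recipe volume: 602 / 1000 = 0.602.
sodium carbonate: 0.223 g × (602 mL / 1000 mL) = 0.13 g
glycerol: 34.7 g × (602 mL / 1000 mL) = 20.89 g
sorbitol: 36.6 g × (602 mL / 1000 mL) = 22.03 g
malt extract: 20.5 g × (602 mL / 1000 mL) = 12.34 g

sodium carbonate 0.13 g; glycerol 20.89 g; sorbitol 22.03 g; malt extract 12.34 g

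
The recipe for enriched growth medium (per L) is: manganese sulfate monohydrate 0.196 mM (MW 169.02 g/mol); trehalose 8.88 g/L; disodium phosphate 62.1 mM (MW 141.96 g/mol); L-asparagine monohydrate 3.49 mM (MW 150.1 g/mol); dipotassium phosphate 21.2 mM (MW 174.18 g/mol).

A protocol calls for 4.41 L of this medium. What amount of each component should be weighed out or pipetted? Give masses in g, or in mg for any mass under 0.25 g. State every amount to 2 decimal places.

manganese sulfate monohydrate 146.09 mg; trehalose 39.16 g; disodium phosphate 38.88 g; L-asparagine monohydrate 2.31 g; dipotassium phosphate 16.28 g

Working volume: 4.41 L.
manganese sulfate monohydrate: 0.196 mmol/L × 169.02 mg/mmol × 4.41 L = 146.09 mg
trehalose: 8.88 g/L × 4.41 L = 39.16 g
disodium phosphate: 62.1 mmol/L × 141.96 g/mol × 4.41 L ÷ 1000 = 38.88 g
L-asparagine monohydrate: 3.49 mmol/L × 150.1 g/mol × 4.41 L ÷ 1000 = 2.31 g
dipotassium phosphate: 21.2 mmol/L × 174.18 g/mol × 4.41 L ÷ 1000 = 16.28 g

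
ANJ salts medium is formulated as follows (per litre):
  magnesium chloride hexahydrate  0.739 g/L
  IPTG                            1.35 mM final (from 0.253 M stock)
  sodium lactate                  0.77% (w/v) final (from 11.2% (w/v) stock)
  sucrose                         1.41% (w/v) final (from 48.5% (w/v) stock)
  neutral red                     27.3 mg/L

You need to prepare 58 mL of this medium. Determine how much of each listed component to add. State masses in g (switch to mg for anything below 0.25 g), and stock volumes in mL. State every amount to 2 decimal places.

Target volume = 58 mL = 0.058 L.
magnesium chloride hexahydrate: 0.739 g/L × 0.058 L = 0.042862 g = 42.86 mg
IPTG: C1V1 = C2V2 → 1.35 mM × 58 mL ÷ 253 mM = 0.31 mL
sodium lactate: V = C2·V2/C1 = 0.77% ÷ 11.2% × 58 mL = 3.99 mL
sucrose: V = C2·V2/C1 = 1.41% ÷ 48.5% × 58 mL = 1.69 mL
neutral red: 27.3 mg/L × 0.058 L = 1.58 mg

magnesium chloride hexahydrate 42.86 mg; IPTG 0.31 mL; sodium lactate 3.99 mL; sucrose 1.69 mL; neutral red 1.58 mg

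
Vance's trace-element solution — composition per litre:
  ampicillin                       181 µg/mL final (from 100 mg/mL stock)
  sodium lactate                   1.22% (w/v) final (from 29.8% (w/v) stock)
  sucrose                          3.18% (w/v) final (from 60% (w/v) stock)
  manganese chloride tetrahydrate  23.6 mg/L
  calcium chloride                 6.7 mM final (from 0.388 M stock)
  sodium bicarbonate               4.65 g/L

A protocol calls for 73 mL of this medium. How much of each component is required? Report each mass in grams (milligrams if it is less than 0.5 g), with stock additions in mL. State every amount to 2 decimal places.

Working volume: 73 mL = 0.073 L.
ampicillin: dilute stock: 181 µg/mL × 73 mL ÷ 100000 µg/mL = 0.13 mL
sodium lactate: dilute stock: 1.22% ÷ 29.8% × 73 mL = 2.99 mL
sucrose: C1V1 = C2V2 → 3.18% ÷ 60% × 73 mL = 3.87 mL
manganese chloride tetrahydrate: 23.6 mg/L × 0.073 L = 1.72 mg
calcium chloride: dilute stock: 6.7 mM × 73 mL ÷ 388 mM = 1.26 mL
sodium bicarbonate: 4.65 g/L × 0.073 L = 0.33945 g = 339.45 mg

ampicillin 0.13 mL; sodium lactate 2.99 mL; sucrose 3.87 mL; manganese chloride tetrahydrate 1.72 mg; calcium chloride 1.26 mL; sodium bicarbonate 339.45 mg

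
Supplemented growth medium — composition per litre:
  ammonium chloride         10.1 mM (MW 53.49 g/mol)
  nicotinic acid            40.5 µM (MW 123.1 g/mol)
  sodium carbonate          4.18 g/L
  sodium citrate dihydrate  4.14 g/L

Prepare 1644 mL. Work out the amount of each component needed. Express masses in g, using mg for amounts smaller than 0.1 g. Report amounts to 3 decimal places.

ammonium chloride 0.888 g; nicotinic acid 8.196 mg; sodium carbonate 6.872 g; sodium citrate dihydrate 6.806 g

Scale factor relative to 1 L: 1.644.
ammonium chloride: 10.1 mmol/L × 53.49 g/mol × 1.644 L ÷ 1000 = 0.888 g
nicotinic acid: 40.5 µmol/L × 123.1 g/mol × 1.644 L ÷ 1000 = 8.196 mg
sodium carbonate: 4.18 g/L × 1.644 L = 6.872 g
sodium citrate dihydrate: 4.14 g/L × 1.644 L = 6.806 g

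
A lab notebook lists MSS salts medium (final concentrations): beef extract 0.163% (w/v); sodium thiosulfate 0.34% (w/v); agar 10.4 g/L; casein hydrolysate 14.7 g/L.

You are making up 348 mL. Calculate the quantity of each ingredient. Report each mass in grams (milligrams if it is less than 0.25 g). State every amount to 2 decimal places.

beef extract 0.57 g; sodium thiosulfate 1.18 g; agar 3.62 g; casein hydrolysate 5.12 g

Working volume: 348 mL = 0.348 L.
beef extract: 0.163 g per 100 mL × 348 mL ÷ 100 = 0.57 g
sodium thiosulfate: 0.34% w/v = 3.4 g/L → 3.4 × 0.348 L = 1.18 g
agar: 10.4 g/L × 0.348 L = 3.62 g
casein hydrolysate: 14.7 g/L × 0.348 L = 5.12 g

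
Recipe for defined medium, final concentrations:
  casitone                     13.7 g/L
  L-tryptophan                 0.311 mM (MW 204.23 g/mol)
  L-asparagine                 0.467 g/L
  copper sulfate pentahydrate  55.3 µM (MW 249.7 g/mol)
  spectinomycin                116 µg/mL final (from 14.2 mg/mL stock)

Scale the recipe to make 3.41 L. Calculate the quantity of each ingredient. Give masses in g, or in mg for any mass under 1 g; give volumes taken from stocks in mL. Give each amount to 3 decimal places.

casitone 46.717 g; L-tryptophan 216.588 mg; L-asparagine 1.592 g; copper sulfate pentahydrate 47.087 mg; spectinomycin 27.856 mL

Scale factor relative to 1 L: 3.41.
casitone: 13.7 g/L × 3.41 L = 46.717 g
L-tryptophan: 0.311 mmol/L × 204.23 mg/mmol × 3.41 L = 216.588 mg
L-asparagine: 0.467 g/L × 3.41 L = 1.592 g
copper sulfate pentahydrate: 55.3 µmol/L × 249.7 g/mol × 3.41 L ÷ 1000 = 47.087 mg
spectinomycin: V = C2·V2/C1 = 116 µg/mL × 3410 mL ÷ 14200 µg/mL = 27.856 mL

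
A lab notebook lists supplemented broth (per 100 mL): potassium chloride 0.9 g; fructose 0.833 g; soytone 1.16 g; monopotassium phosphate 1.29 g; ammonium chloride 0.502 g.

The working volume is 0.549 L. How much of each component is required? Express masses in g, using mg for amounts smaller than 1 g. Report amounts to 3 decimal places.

potassium chloride 4.941 g; fructose 4.573 g; soytone 6.368 g; monopotassium phosphate 7.082 g; ammonium chloride 2.756 g

Scale factor = 549 mL / 100 mL = 5.49.
potassium chloride: 0.9 g × (549 mL / 100 mL) = 4.941 g
fructose: 0.833 g × (549 mL / 100 mL) = 4.573 g
soytone: 1.16 g × (549 mL / 100 mL) = 6.368 g
monopotassium phosphate: 1.29 g × (549 mL / 100 mL) = 7.082 g
ammonium chloride: 0.502 g × (549 mL / 100 mL) = 2.756 g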